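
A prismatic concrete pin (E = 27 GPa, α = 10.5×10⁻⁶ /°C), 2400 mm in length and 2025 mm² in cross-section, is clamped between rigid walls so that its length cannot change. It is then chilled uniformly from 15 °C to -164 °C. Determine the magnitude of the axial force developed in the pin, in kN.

The ends cannot move, so σ = EαΔT = 27×10³ × 10.5×10⁻⁶ × 179 = 50.75 MPa.
Then P = σA = 50.75 × 2025 mm² = 102.8 kN, tensile.

P ≈ 103 kN (tensile)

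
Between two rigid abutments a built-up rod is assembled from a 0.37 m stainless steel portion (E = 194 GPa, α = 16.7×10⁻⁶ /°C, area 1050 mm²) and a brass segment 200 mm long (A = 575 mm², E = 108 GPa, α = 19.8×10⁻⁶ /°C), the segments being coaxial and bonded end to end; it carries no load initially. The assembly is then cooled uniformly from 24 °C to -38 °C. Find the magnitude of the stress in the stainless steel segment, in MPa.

With the walls removed the bar would change length by δ_free = Σ αᵢΔT Lᵢ = 16.7×10⁻⁶×62×370 + 19.8×10⁻⁶×62×200 = 0.6286 mm.
The walls prevent any net length change, so an axial force P (same in every segment) develops. Compatibility: P · Σ Lᵢ/(AᵢEᵢ) = δ_free.
The series flexibility is Σ Lᵢ/(AᵢEᵢ) = 370/(1050×194×10³) + 200/(575×108×10³) = 5.037×10⁻⁶ mm/N.
So P = 0.6286 / 5.037×10⁻⁶ = 124.8 kN, tensile.
σ_{stainless steel} = P / A = 124800 / 1050 = 118.9 MPa.

σ ≈ 119 MPa (tensile)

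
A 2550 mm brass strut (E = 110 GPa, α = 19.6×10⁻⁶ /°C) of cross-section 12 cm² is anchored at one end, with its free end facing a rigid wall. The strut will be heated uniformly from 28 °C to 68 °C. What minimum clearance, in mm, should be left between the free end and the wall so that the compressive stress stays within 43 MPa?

g ≈ 1 mm

With no wall the strut would lengthen by αΔT L = 19.6×10⁻⁶ × 40 × 2550 = 1.999 mm.
A stress of 43 MPa corresponds to the wall pushing the strut back by σL/E = 43×2550/(110×10³) = 0.9968 mm.
So the gap has to take up the difference, g_min = δ_free − σL/E = 1.999 − 0.9968 = 1.002 mm.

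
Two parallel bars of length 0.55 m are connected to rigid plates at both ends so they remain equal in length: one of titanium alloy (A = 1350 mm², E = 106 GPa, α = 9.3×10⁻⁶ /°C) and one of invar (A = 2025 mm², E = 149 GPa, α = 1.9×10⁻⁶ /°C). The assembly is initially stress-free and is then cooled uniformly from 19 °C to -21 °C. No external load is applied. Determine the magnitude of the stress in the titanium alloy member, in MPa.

Both members must finish at the same length. With the larger α, the titanium alloy tends to over-contract; the plates restrain it, putting the titanium alloy in tension and the invar in compression. With no external load the two internal forces are equal and opposite, magnitude P.
Setting the final lengths equal and cancelling L: (α₁ − α₂)ΔT = P/(A₁E₁) + P/(A₂E₂).
|α₁ − α₂|·ΔT = 7.4×10⁻⁶ × 40 = 0.000296.
1/(A₁E₁) + 1/(A₂E₂) = 1/(1350×106×10³) + 1/(2025×149×10³) = 1.03×10⁻⁸ N⁻¹.
So P = 0.000296 / 1.03×10⁻⁸ = 28.73 kN.
σ_{titanium alloy} = P/A₁ = 28730/1350 = 21.28 MPa, tensile.

σ ≈ 21.3 MPa (tensile)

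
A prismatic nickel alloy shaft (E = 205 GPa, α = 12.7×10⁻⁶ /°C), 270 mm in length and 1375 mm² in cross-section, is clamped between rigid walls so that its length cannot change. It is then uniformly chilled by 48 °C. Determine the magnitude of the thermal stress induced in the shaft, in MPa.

Because both ends are immovable the net strain is zero, and the suppressed thermal strain is αΔT = 12.7×10⁻⁶ × 48 = 609.6×10⁻⁶.
Hence σ = E·αΔT = 205×10³ × 609.6×10⁻⁶ = 125 MPa, tensile.

σ ≈ 125 MPa (tensile)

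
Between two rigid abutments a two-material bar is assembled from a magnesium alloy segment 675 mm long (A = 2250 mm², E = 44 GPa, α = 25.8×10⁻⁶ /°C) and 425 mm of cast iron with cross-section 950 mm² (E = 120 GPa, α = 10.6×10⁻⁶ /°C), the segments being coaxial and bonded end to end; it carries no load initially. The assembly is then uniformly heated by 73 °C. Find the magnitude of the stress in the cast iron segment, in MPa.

σ ≈ 160 MPa (compressive)

If the supports were absent, the total length change would be Σ αᵢΔT Lᵢ = 25.8×10⁻⁶×73×675 + 10.6×10⁻⁶×73×425 = 1.6 mm.
Since the ends are fixed, an axial force P builds up, equal in every segment, with P · Σ Lᵢ/(AᵢEᵢ) = δ_free.
The series flexibility is Σ Lᵢ/(AᵢEᵢ) = 675/(2250×44×10³) + 425/(950×120×10³) = 1.055×10⁻⁵ mm/N.
P = 1.6 / 1.055×10⁻⁵ = 151700 N = 151.7 kN, compressive.
σ_{cast iron} = P / A = 151700 / 950 = 159.7 MPa.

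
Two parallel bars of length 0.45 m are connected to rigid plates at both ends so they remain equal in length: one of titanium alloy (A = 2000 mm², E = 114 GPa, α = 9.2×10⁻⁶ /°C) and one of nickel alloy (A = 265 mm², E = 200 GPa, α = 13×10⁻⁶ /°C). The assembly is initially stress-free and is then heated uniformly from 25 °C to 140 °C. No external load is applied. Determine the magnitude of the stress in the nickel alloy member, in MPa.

σ ≈ 70.9 MPa (compressive)

Equilibrium of a rigid end plate with no external load gives equal and opposite internal forces ±P in the two members. Since α_{nickel alloy} > α_{titanium alloy}, heating drives the nickel alloy into compression and the titanium alloy into tension.
Setting the final lengths equal and cancelling L: (α₁ − α₂)ΔT = P/(A₁E₁) + P/(A₂E₂).
|α₁ − α₂|·ΔT = 3.8×10⁻⁶ × 115 = 0.000437.
1/(A₁E₁) + 1/(A₂E₂) = 1/(2000×114×10³) + 1/(265×200×10³) = 2.325×10⁻⁸ N⁻¹.
So P = 0.000437 / 2.325×10⁻⁸ = 18.79 kN.
σ_{nickel alloy} = P/A₂ = 18790/265 = 70.92 MPa, compressive.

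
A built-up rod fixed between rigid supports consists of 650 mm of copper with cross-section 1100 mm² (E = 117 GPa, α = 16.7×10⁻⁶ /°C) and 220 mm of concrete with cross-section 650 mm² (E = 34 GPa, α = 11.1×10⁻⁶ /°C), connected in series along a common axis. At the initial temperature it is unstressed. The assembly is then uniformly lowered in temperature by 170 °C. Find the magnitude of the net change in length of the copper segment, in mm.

|ΔL| ≈ 1.08 mm

If the supports were absent, the total length change would be Σ αᵢΔT Lᵢ = 16.7×10⁻⁶×170×650 + 11.1×10⁻⁶×170×220 = 2.26 mm.
The walls prevent any net length change, so an axial force P (same in every segment) develops. Compatibility: P · Σ Lᵢ/(AᵢEᵢ) = δ_free.
Σ Lᵢ/(AᵢEᵢ) = 650/(1100×117×10³) + 220/(650×34×10³) = 1.501×10⁻⁵ mm/N.
So P = 2.26 / 1.501×10⁻⁵ = 150.6 kN, tensile.
For the copper segment, free thermal change = 16.7×10⁻⁶×170×650 = 1.845 mm and elastic change from P = 150600×650/(1100×117×10³) = 0.7608 mm; these oppose, so the net change is 1.08 mm (segment shortens).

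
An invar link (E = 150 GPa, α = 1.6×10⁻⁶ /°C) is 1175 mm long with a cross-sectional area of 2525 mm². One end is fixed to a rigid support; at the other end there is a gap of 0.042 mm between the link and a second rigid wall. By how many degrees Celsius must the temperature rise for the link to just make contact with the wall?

The gap closes when αΔT L = 0.042 mm, since the link is still unstressed at that instant.
So ΔT = g/(αL) = 0.042/(1.6×10⁻⁶ × 1175) = 22.34 °C.

ΔT ≈ 22.3 °C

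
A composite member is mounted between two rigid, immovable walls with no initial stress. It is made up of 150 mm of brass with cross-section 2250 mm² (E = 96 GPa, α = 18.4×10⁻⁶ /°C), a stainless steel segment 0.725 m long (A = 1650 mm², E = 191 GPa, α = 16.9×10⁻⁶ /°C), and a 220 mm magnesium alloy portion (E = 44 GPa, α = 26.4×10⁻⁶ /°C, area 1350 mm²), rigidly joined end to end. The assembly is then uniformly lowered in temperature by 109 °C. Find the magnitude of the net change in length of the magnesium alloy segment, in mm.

|ΔL| ≈ 0.622 mm

Free thermal contraction of the whole bar: Σ αᵢΔT Lᵢ = 18.4×10⁻⁶×109×150 + 16.9×10⁻⁶×109×725 + 26.4×10⁻⁶×109×220 = 2.269 mm.
Since the ends are fixed, an axial force P builds up, equal in every segment, with P · Σ Lᵢ/(AᵢEᵢ) = δ_free.
The series flexibility is Σ Lᵢ/(AᵢEᵢ) = 150/(2250×96×10³) + 725/(1650×191×10³) + 220/(1350×44×10³) = 6.699×10⁻⁶ mm/N.
P = 2.269 / 6.699×10⁻⁶ = 338800 N = 338.8 kN, tensile.
For the magnesium alloy segment, free thermal change = 26.4×10⁻⁶×109×220 = 0.6331 mm and elastic change from P = 338800×220/(1350×44×10³) = 1.255 mm; these oppose, so the net change is 0.622 mm (segment lengthens).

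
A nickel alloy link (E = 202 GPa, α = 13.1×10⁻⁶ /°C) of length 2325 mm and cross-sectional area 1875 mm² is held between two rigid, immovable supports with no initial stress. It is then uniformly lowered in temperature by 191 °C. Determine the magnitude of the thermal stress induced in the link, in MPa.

With length fixed, the mechanical strain must cancel the thermal strain αΔT = 13.1×10⁻⁶ × 191 = 2502.1×10⁻⁶.
The stress required to suppress this strain is σ = Eε = 202×10³ × 2502.1×10⁻⁶ = 505.4 MPa, tensile since the link is trying to contract.

σ ≈ 505 MPa (tensile)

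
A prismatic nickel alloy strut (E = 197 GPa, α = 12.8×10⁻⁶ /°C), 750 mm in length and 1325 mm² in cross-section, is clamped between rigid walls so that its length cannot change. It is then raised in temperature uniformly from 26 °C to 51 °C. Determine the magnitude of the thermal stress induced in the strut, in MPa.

With length fixed, the mechanical strain must cancel the thermal strain αΔT = 12.8×10⁻⁶ × 25 = 320×10⁻⁶.
σ = EαΔT = 197×10³ × 12.8×10⁻⁶ × 25 = 63.04 MPa (compressive; the strut is trying to expand).

σ ≈ 63 MPa (compressive)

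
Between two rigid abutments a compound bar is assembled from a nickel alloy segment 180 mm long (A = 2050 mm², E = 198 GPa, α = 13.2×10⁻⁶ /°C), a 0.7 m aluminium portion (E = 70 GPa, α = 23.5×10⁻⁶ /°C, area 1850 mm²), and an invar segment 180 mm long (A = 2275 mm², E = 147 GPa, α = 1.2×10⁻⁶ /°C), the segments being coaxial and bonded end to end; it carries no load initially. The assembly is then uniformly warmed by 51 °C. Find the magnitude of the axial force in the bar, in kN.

P ≈ 152 kN (compressive)

Free thermal expansion of the whole bar: Σ αᵢΔT Lᵢ = 13.2×10⁻⁶×51×180 + 23.5×10⁻⁶×51×700 + 1.2×10⁻⁶×51×180 = 0.9711 mm.
Since the ends are fixed, an axial force P builds up, equal in every segment, with P · Σ Lᵢ/(AᵢEᵢ) = δ_free.
The series flexibility is Σ Lᵢ/(AᵢEᵢ) = 180/(2050×198×10³) + 700/(1850×70×10³) + 180/(2275×147×10³) = 6.387×10⁻⁶ mm/N.
So P = 0.9711 / 6.387×10⁻⁶ = 152 kN, compressive.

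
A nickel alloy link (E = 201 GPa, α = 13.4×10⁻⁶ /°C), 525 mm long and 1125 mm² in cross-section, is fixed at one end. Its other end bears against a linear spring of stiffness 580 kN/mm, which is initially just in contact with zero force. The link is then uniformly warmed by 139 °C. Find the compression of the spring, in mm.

If the spring were absent the link would lengthen by αΔT L = 13.4×10⁻⁶ × 139 × 525 = 0.9779 mm.
Let P be the compressive force at the spring. The link shortens elastically by PL/(AE) and the spring compresses by P/k; together these equal δ_free.
P [ L/(AE) + 1/k ] = δ_free → P [ 525/(1125×201×10³) + 1/(580×10³) ] = 0.9779.
P = 0.9779 / 4.046×10⁻⁶ = 241700 N.
Spring compression = P/k = 241700/(580×10³) = 0.4167 mm.

δ ≈ 0.417 mm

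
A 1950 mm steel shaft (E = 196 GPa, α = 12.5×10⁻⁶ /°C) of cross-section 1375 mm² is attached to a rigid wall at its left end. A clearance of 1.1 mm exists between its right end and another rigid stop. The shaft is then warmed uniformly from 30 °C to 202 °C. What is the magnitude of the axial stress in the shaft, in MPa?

If the wall were absent the shaft would grow by αΔT L = 12.5×10⁻⁶ × 172 × 1950 = 4.192 mm.
After closing the 1.1 mm clearance, 4.192 − 1.1 = 3.092 mm of expansion remains to be suppressed by the wall.
So σ = E(δ_free − g)/L = 196×10³ × 3.092/1950 = 310.8 MPa.

σ ≈ 311 MPa (compressive)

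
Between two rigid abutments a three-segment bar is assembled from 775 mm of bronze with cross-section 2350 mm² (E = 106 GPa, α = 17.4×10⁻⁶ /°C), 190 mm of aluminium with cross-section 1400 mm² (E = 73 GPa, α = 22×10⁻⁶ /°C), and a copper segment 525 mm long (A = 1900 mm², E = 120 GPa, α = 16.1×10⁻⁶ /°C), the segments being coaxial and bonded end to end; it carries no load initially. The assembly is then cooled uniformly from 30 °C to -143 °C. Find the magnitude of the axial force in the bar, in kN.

If the supports were absent, the total length change would be Σ αᵢΔT Lᵢ = 17.4×10⁻⁶×173×775 + 22×10⁻⁶×173×190 + 16.1×10⁻⁶×173×525 = 4.518 mm.
Since the ends are fixed, an axial force P builds up, equal in every segment, with P · Σ Lᵢ/(AᵢEᵢ) = δ_free.
Σ Lᵢ/(AᵢEᵢ) = 775/(2350×106×10³) + 190/(1400×73×10³) + 525/(1900×120×10³) = 7.273×10⁻⁶ mm/N.
So P = 4.518 / 7.273×10⁻⁶ = 621.3 kN, tensile.

P ≈ 621 kN (tensile)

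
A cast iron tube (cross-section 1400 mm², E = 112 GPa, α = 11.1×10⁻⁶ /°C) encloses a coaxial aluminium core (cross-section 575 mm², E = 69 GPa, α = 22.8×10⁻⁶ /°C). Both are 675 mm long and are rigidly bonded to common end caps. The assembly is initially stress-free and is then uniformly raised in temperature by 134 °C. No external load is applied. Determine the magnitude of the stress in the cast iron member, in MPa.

The aluminium has the larger α, so on heating it would change length more than the cast iron if both were free. The rigid plates force a common final length, so the aluminium is put into compression and the cast iron into tension, with equal and opposite forces P (no external load).
Compatibility of the two members (thermal + elastic change equal): (α₁ − α₂)ΔT = P·[1/(A₁E₁) + 1/(A₂E₂)].
|α₁ − α₂|·ΔT = 11.7×10⁻⁶ × 134 = 0.001568.
1/(A₁E₁) + 1/(A₂E₂) = 1/(1400×112×10³) + 1/(575×69×10³) = 3.158×10⁻⁸ N⁻¹.
P = 0.001568 / 3.158×10⁻⁸ = 49640 N = 49.64 kN.
σ_{cast iron} = P/A₁ = 49640/1400 = 35.46 MPa, tensile.

σ ≈ 35.5 MPa (tensile)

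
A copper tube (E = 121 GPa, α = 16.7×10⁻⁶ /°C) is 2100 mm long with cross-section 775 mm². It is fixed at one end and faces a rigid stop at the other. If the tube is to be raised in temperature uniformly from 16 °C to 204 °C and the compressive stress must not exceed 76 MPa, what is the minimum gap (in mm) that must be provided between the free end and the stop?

Free expansion if unrestrained: δ_free = αΔT L = 16.7×10⁻⁶ × 188 × 2100 = 6.593 mm.
A stress of 76 MPa corresponds to the wall pushing the tube back by σL/E = 76×2100/(121×10³) = 1.319 mm.
So the gap has to take up the difference, g_min = δ_free − σL/E = 6.593 − 1.319 = 5.274 mm.

g ≈ 5.27 mm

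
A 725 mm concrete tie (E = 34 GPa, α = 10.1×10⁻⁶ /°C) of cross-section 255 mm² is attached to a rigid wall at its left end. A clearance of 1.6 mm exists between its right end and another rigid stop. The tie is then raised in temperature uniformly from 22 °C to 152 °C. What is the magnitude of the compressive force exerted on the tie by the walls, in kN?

If the wall were absent the tie would grow by αΔT L = 10.1×10⁻⁶ × 130 × 725 = 0.9519 mm.
Since δ_free = 0.952 mm is less than the 1.6 mm gap, the tie never touches the wall. No axial force develops.

P ≈ 0 kN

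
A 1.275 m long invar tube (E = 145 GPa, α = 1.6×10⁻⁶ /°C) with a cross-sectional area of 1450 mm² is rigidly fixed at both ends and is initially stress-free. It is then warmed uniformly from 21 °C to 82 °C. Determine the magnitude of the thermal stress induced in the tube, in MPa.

σ ≈ 14.2 MPa (compressive)

The supports are rigid, so the total axial strain is zero. The restrained thermal strain is ε = αΔT = 1.6×10⁻⁶ × 61 = 97.6×10⁻⁶.
The stress required to suppress this strain is σ = Eε = 145×10³ × 97.6×10⁻⁶ = 14.15 MPa, compressive since the tube is trying to expand.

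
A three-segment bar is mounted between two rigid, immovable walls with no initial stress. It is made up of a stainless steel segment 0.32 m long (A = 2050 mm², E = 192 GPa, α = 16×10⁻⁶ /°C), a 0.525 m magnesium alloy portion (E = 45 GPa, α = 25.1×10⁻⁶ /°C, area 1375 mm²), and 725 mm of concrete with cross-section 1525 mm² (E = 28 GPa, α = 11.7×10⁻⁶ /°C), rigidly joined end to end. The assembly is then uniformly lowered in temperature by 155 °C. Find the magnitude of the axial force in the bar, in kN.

P ≈ 158 kN (tensile)

With the walls removed the bar would change length by δ_free = Σ αᵢΔT Lᵢ = 16×10⁻⁶×155×320 + 25.1×10⁻⁶×155×525 + 11.7×10⁻⁶×155×725 = 4.151 mm.
The walls prevent any net length change, so an axial force P (same in every segment) develops. Compatibility: P · Σ Lᵢ/(AᵢEᵢ) = δ_free.
Σ Lᵢ/(AᵢEᵢ) = 320/(2050×192×10³) + 525/(1375×45×10³) + 725/(1525×28×10³) = 2.628×10⁻⁵ mm/N.
Hence P = δ_free / Σ(L/AE) = 4.151/2.628×10⁻⁵ = 158 kN (tensile).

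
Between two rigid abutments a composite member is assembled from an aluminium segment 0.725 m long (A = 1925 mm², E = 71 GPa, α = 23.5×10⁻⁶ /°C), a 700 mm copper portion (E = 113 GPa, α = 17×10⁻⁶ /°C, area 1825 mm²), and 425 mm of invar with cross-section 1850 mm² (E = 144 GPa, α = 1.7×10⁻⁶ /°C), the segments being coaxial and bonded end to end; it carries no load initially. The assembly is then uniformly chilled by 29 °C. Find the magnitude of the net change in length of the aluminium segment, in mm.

|ΔL| ≈ 0.0509 mm

Free thermal contraction of the whole bar: Σ αᵢΔT Lᵢ = 23.5×10⁻⁶×29×725 + 17×10⁻⁶×29×700 + 1.7×10⁻⁶×29×425 = 0.8601 mm.
Since the ends are fixed, an axial force P builds up, equal in every segment, with P · Σ Lᵢ/(AᵢEᵢ) = δ_free.
Σ Lᵢ/(AᵢEᵢ) = 725/(1925×71×10³) + 700/(1825×113×10³) + 425/(1850×144×10³) = 1.029×10⁻⁵ mm/N.
P = 0.8601 / 1.029×10⁻⁵ = 83560 N = 83.56 kN, tensile.
For the aluminium segment, free thermal change = 23.5×10⁻⁶×29×725 = 0.4941 mm and elastic change from P = 83560×725/(1925×71×10³) = 0.4432 mm; these oppose, so the net change is 0.0509 mm (segment shortens).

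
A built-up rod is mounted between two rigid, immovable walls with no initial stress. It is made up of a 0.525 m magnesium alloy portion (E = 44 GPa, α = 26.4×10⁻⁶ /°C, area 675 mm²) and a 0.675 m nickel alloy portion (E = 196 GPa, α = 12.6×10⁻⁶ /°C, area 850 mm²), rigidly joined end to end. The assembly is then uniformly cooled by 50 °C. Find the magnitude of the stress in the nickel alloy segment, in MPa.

σ ≈ 60.5 MPa (tensile)

Free thermal contraction of the whole bar: Σ αᵢΔT Lᵢ = 26.4×10⁻⁶×50×525 + 12.6×10⁻⁶×50×675 = 1.118 mm.
Since the ends are fixed, an axial force P builds up, equal in every segment, with P · Σ Lᵢ/(AᵢEᵢ) = δ_free.
The series flexibility is Σ Lᵢ/(AᵢEᵢ) = 525/(675×44×10³) + 675/(850×196×10³) = 2.173×10⁻⁵ mm/N.
So P = 1.118 / 2.173×10⁻⁵ = 51.46 kN, tensile.
σ_{nickel alloy} = P / A = 51460 / 850 = 60.55 MPa.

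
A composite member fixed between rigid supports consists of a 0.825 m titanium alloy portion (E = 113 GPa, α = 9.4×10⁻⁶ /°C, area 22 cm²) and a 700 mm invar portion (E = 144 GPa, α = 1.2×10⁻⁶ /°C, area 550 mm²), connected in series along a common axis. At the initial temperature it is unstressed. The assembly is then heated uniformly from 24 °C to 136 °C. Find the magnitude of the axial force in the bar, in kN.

With the walls removed the bar would change length by δ_free = Σ αᵢΔT Lᵢ = 9.4×10⁻⁶×112×825 + 1.2×10⁻⁶×112×700 = 0.9626 mm.
The walls prevent any net length change, so an axial force P (same in every segment) develops. Compatibility: P · Σ Lᵢ/(AᵢEᵢ) = δ_free.
The series flexibility is Σ Lᵢ/(AᵢEᵢ) = 825/(2200×113×10³) + 700/(550×144×10³) = 1.216×10⁻⁵ mm/N.
Hence P = δ_free / Σ(L/AE) = 0.9626/1.216×10⁻⁵ = 79.18 kN (compressive).

P ≈ 79.2 kN (compressive)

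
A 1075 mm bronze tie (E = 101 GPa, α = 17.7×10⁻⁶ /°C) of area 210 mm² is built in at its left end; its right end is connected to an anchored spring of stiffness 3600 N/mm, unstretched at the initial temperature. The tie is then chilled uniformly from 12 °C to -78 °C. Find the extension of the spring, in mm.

Free thermal contraction: δ_free = αΔT L = 17.7×10⁻⁶ × 90 × 1075 = 1.712 mm.
Let P be the tensile force in the spring. The tie extends elastically by PL/(AE) and the spring stretches by P/k; together these equal δ_free.
So P = δ_free / [L/(AE) + 1/k] = 1.712 / [ 1075/(210×101×10³) + 1/(3600) ].
P = 1.712 / 0.0003285 = 5214 N.
Spring extension = P/k = 5214/(3600) = 1.448 mm.

δ ≈ 1.45 mm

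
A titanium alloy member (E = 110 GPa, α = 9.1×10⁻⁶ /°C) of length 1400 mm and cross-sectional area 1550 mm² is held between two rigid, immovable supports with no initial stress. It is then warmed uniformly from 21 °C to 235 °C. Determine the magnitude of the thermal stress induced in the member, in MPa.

σ ≈ 214 MPa (compressive)

Because both ends are immovable the net strain is zero, and the suppressed thermal strain is αΔT = 9.1×10⁻⁶ × 214 = 1947.4×10⁻⁶.
Hence σ = E·αΔT = 110×10³ × 1947.4×10⁻⁶ = 214.2 MPa, compressive.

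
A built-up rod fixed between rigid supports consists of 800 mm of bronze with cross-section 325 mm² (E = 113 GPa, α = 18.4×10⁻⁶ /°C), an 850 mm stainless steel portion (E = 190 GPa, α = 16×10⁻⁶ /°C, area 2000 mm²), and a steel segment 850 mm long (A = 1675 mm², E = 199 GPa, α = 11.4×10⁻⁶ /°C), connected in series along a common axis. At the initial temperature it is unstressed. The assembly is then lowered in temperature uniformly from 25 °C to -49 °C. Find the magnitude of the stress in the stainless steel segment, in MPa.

σ ≈ 52.9 MPa (tensile)

With the walls removed the bar would change length by δ_free = Σ αᵢΔT Lᵢ = 18.4×10⁻⁶×74×800 + 16×10⁻⁶×74×850 + 11.4×10⁻⁶×74×850 = 2.813 mm.
The walls prevent any net length change, so an axial force P (same in every segment) develops. Compatibility: P · Σ Lᵢ/(AᵢEᵢ) = δ_free.
The series flexibility is Σ Lᵢ/(AᵢEᵢ) = 800/(325×113×10³) + 850/(2000×190×10³) + 850/(1675×199×10³) = 2.657×10⁻⁵ mm/N.
Hence P = δ_free / Σ(L/AE) = 2.813/2.657×10⁻⁵ = 105.9 kN (tensile).
σ_{stainless steel} = P / A = 105900 / 2000 = 52.93 MPa.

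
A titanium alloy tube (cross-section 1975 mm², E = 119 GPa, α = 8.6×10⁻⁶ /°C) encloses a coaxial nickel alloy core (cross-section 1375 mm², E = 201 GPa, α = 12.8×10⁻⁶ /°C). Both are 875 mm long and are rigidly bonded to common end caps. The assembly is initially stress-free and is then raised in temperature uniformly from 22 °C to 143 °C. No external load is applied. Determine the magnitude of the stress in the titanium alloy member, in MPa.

σ ≈ 32.7 MPa (tensile)

The nickel alloy has the larger α, so on heating it would change length more than the titanium alloy if both were free. The rigid plates force a common final length, so the nickel alloy is put into compression and the titanium alloy into tension, with equal and opposite forces P (no external load).
Equating the net (thermal + elastic) strains gives |α₁ − α₂|·ΔT = P·[1/(A₁E₁) + 1/(A₂E₂)].
|α₁ − α₂|·ΔT = 4.2×10⁻⁶ × 121 = 0.0005082.
1/(A₁E₁) + 1/(A₂E₂) = 1/(1975×119×10³) + 1/(1375×201×10³) = 7.873×10⁻⁹ N⁻¹.
So P = 0.0005082 / 7.873×10⁻⁹ = 64.55 kN.
σ_{titanium alloy} = P/A₁ = 64550/1975 = 32.68 MPa, tensile.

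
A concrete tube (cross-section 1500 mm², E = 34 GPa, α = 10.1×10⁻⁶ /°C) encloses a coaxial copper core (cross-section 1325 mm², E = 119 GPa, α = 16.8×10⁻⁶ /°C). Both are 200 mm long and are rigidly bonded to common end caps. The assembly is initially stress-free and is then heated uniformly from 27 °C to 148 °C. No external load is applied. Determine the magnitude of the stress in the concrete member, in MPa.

σ ≈ 20.8 MPa (tensile)

The copper has the larger α, so on heating it would change length more than the concrete if both were free. The rigid plates force a common final length, so the copper is put into compression and the concrete into tension, with equal and opposite forces P (no external load).
Compatibility of the two members (thermal + elastic change equal): (α₁ − α₂)ΔT = P·[1/(A₁E₁) + 1/(A₂E₂)].
|α₁ − α₂|·ΔT = 6.7×10⁻⁶ × 121 = 0.0008107.
1/(A₁E₁) + 1/(A₂E₂) = 1/(1500×34×10³) + 1/(1325×119×10³) = 2.595×10⁻⁸ N⁻¹.
So P = 0.0008107 / 2.595×10⁻⁸ = 31.24 kN.
σ_{concrete} = P/A₁ = 31240/1500 = 20.83 MPa, tensile.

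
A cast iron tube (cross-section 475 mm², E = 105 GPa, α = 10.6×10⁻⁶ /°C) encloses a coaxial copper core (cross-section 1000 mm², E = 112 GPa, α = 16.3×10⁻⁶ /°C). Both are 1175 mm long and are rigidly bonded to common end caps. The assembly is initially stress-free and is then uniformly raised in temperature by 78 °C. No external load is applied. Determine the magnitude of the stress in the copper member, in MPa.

σ ≈ 15.3 MPa (compressive)

Equilibrium of a rigid end plate with no external load gives equal and opposite internal forces ±P in the two members. Since α_{copper} > α_{cast iron}, heating drives the copper into compression and the cast iron into tension.
Compatibility of the two members (thermal + elastic change equal): (α₁ − α₂)ΔT = P·[1/(A₁E₁) + 1/(A₂E₂)].
|α₁ − α₂|·ΔT = 5.7×10⁻⁶ × 78 = 0.0004446.
1/(A₁E₁) + 1/(A₂E₂) = 1/(475×105×10³) + 1/(1000×112×10³) = 2.898×10⁻⁸ N⁻¹.
P = 0.0004446 / 2.898×10⁻⁸ = 15340 N = 15.34 kN.
σ_{copper} = P/A₂ = 15340/1000 = 15.34 MPa, compressive.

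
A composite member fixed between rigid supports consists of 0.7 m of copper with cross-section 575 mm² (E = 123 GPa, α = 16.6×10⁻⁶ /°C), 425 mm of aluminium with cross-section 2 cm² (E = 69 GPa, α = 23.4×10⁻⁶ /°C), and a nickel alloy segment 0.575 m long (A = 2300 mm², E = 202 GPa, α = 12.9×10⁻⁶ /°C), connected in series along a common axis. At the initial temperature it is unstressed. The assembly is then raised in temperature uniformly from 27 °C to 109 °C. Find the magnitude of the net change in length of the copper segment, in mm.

Free thermal expansion of the whole bar: Σ αᵢΔT Lᵢ = 16.6×10⁻⁶×82×700 + 23.4×10⁻⁶×82×425 + 12.9×10⁻⁶×82×575 = 2.377 mm.
Since the ends are fixed, an axial force P builds up, equal in every segment, with P · Σ Lᵢ/(AᵢEᵢ) = δ_free.
The series flexibility is Σ Lᵢ/(AᵢEᵢ) = 700/(575×123×10³) + 425/(200×69×10³) + 575/(2300×202×10³) = 4.193×10⁻⁵ mm/N.
P = 2.377 / 4.193×10⁻⁵ = 56680 N = 56.68 kN, compressive.
For the copper segment, free thermal change = 16.6×10⁻⁶×82×700 = 0.9528 mm and elastic change from P = 56680×700/(575×123×10³) = 0.561 mm; these oppose, so the net change is 0.392 mm (segment lengthens).

|ΔL| ≈ 0.392 mm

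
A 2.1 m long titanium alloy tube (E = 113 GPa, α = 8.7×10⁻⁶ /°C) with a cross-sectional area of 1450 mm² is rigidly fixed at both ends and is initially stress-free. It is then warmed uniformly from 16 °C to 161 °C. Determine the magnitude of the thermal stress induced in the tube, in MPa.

σ ≈ 143 MPa (compressive)

Because both ends are immovable the net strain is zero, and the suppressed thermal strain is αΔT = 8.7×10⁻⁶ × 145 = 1261.5×10⁻⁶.
σ = EαΔT = 113×10³ × 8.7×10⁻⁶ × 145 = 142.5 MPa (compressive; the tube is trying to expand).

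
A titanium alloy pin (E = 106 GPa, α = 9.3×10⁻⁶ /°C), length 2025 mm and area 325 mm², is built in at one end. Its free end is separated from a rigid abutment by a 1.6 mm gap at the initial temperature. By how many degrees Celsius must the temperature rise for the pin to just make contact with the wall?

Contact occurs when the free expansion equals the gap: αΔT L = 1.6 mm.
ΔT = 1.6 / (9.3×10⁻⁶ × 2025) = 84.96 °C.

ΔT ≈ 85 °C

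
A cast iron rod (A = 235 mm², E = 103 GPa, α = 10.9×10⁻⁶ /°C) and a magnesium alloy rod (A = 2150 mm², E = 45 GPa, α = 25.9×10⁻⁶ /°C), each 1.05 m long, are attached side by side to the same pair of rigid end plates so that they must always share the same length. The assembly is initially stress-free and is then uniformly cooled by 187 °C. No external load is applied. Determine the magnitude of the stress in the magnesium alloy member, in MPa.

Both members must finish at the same length. With the larger α, the magnesium alloy tends to over-contract; the plates restrain it, putting the magnesium alloy in tension and the cast iron in compression. With no external load the two internal forces are equal and opposite, magnitude P.
Equating the net (thermal + elastic) strains gives |α₁ − α₂|·ΔT = P·[1/(A₁E₁) + 1/(A₂E₂)].
|α₁ − α₂|·ΔT = 15×10⁻⁶ × 187 = 0.002805.
1/(A₁E₁) + 1/(A₂E₂) = 1/(235×103×10³) + 1/(2150×45×10³) = 5.165×10⁻⁸ N⁻¹.
P = 0.002805 / 5.165×10⁻⁸ = 54310 N = 54.31 kN.
σ_{magnesium alloy} = P/A₂ = 54310/2150 = 25.26 MPa, tensile.

σ ≈ 25.3 MPa (tensile)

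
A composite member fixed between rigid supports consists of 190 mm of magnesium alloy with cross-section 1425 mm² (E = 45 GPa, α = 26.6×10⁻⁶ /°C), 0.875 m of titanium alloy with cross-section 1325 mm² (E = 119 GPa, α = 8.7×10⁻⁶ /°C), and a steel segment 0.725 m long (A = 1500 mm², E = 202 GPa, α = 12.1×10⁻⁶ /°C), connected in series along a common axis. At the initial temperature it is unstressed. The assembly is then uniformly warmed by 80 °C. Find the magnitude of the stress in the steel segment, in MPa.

σ ≈ 105 MPa (compressive)

Free thermal expansion of the whole bar: Σ αᵢΔT Lᵢ = 26.6×10⁻⁶×80×190 + 8.7×10⁻⁶×80×875 + 12.1×10⁻⁶×80×725 = 1.715 mm.
The walls prevent any net length change, so an axial force P (same in every segment) develops. Compatibility: P · Σ Lᵢ/(AᵢEᵢ) = δ_free.
The series flexibility is Σ Lᵢ/(AᵢEᵢ) = 190/(1425×45×10³) + 875/(1325×119×10³) + 725/(1500×202×10³) = 1.091×10⁻⁵ mm/N.
So P = 1.715 / 1.091×10⁻⁵ = 157.3 kN, compressive.
σ_{steel} = P / A = 157300 / 1500 = 104.9 MPa.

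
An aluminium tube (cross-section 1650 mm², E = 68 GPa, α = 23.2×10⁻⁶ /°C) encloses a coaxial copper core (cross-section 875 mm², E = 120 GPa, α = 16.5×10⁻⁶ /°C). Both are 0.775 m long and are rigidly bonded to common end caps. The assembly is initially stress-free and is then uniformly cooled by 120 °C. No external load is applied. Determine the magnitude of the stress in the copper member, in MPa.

σ ≈ 49.8 MPa (compressive)

The aluminium has the larger α, so on cooling it would change length more than the copper if both were free. The rigid plates force a common final length, so the aluminium is put into tension and the copper into compression, with equal and opposite forces P (no external load).
Setting the final lengths equal and cancelling L: (α₁ − α₂)ΔT = P/(A₁E₁) + P/(A₂E₂).
|α₁ − α₂|·ΔT = 6.7×10⁻⁶ × 120 = 0.000804.
1/(A₁E₁) + 1/(A₂E₂) = 1/(1650×68×10³) + 1/(875×120×10³) = 1.844×10⁻⁸ N⁻¹.
So P = 0.000804 / 1.844×10⁻⁸ = 43.61 kN.
σ_{copper} = P/A₂ = 43610/875 = 49.84 MPa, compressive.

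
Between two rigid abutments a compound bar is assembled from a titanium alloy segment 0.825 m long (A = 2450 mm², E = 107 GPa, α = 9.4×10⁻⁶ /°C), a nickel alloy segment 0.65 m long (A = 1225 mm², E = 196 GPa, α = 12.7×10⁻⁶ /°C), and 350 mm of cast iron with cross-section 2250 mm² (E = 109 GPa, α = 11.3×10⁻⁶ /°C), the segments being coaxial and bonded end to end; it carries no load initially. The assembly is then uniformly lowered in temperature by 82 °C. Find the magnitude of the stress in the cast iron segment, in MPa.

With the walls removed the bar would change length by δ_free = Σ αᵢΔT Lᵢ = 9.4×10⁻⁶×82×825 + 12.7×10⁻⁶×82×650 + 11.3×10⁻⁶×82×350 = 1.637 mm.
The rigid supports impose zero overall length change; the single axial force P common to all segments must satisfy P Σ Lᵢ/(AᵢEᵢ) = δ_free.
Σ Lᵢ/(AᵢEᵢ) = 825/(2450×107×10³) + 650/(1225×196×10³) + 350/(2250×109×10³) = 7.281×10⁻⁶ mm/N.
P = 1.637 / 7.281×10⁻⁶ = 224800 N = 224.8 kN, tensile.
σ_{cast iron} = P / A = 224800 / 2250 = 99.93 MPa.

σ ≈ 99.9 MPa (tensile)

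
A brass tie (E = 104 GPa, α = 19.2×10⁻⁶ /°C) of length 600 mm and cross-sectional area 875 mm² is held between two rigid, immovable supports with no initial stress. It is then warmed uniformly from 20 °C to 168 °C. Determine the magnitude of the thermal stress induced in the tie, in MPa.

With length fixed, the mechanical strain must cancel the thermal strain αΔT = 19.2×10⁻⁶ × 148 = 2841.6×10⁻⁶.
Hence σ = E·αΔT = 104×10³ × 2841.6×10⁻⁶ = 295.5 MPa, compressive.

σ ≈ 296 MPa (compressive)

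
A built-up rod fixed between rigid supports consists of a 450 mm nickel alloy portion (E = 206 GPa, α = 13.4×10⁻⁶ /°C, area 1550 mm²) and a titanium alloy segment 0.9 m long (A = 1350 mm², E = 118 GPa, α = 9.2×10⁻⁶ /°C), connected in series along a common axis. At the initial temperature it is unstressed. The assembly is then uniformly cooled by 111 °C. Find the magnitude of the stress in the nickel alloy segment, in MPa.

With the walls removed the bar would change length by δ_free = Σ αᵢΔT Lᵢ = 13.4×10⁻⁶×111×450 + 9.2×10⁻⁶×111×900 = 1.588 mm.
Since the ends are fixed, an axial force P builds up, equal in every segment, with P · Σ Lᵢ/(AᵢEᵢ) = δ_free.
The series flexibility is Σ Lᵢ/(AᵢEᵢ) = 450/(1550×206×10³) + 900/(1350×118×10³) = 7.059×10⁻⁶ mm/N.
P = 1.588 / 7.059×10⁻⁶ = 225000 N = 225 kN, tensile.
σ_{nickel alloy} = P / A = 225000 / 1550 = 145.2 MPa.

σ ≈ 145 MPa (tensile)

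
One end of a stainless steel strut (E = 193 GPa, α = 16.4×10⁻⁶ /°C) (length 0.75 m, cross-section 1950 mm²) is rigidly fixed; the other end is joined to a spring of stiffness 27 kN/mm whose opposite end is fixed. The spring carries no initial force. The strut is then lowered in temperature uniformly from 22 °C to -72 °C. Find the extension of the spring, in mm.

If the spring were absent the strut would shorten by αΔT L = 16.4×10⁻⁶ × 94 × 750 = 1.156 mm.
Let P be the tensile force in the spring. The strut extends elastically by PL/(AE) and the spring stretches by P/k; together these equal δ_free.
So P = δ_free / [L/(AE) + 1/k] = 1.156 / [ 750/(1950×193×10³) + 1/(27×10³) ].
P = 1.156 / 3.903×10⁻⁵ = 29620 N.
Spring extension = P/k = 29620/(27×10³) = 1.097 mm.

δ ≈ 1.1 mm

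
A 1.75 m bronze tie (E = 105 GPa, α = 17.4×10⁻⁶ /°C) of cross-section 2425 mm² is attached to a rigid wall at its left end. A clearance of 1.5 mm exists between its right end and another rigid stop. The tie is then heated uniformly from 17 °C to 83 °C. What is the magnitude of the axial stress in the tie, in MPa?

If the wall were absent the tie would grow by αΔT L = 17.4×10⁻⁶ × 66 × 1750 = 2.01 mm.
This exceeds the 1.5 mm gap, so the wall pushes back. The portion of expansion that must be recovered elastically is δ_free − gap = 2.01 − 1.5 = 0.5097 mm.
Compatibility: PL/(AE) = 0.5097 mm, so σ = P/A = E × (0.5097/1750) = 30.58 MPa.

σ ≈ 30.6 MPa (compressive)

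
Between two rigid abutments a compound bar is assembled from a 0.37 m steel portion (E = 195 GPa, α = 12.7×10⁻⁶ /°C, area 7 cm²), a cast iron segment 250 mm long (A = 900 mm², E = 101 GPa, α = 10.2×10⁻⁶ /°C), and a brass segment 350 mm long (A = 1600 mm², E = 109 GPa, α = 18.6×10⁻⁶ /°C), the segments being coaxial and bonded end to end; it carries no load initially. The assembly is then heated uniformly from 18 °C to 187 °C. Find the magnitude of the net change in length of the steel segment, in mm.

|ΔL| ≈ 0.0499 mm

If the supports were absent, the total length change would be Σ αᵢΔT Lᵢ = 12.7×10⁻⁶×169×370 + 10.2×10⁻⁶×169×250 + 18.6×10⁻⁶×169×350 = 2.325 mm.
The walls prevent any net length change, so an axial force P (same in every segment) develops. Compatibility: P · Σ Lᵢ/(AᵢEᵢ) = δ_free.
Σ Lᵢ/(AᵢEᵢ) = 370/(700×195×10³) + 250/(900×101×10³) + 350/(1600×109×10³) = 7.468×10⁻⁶ mm/N.
So P = 2.325 / 7.468×10⁻⁶ = 311.4 kN, compressive.
For the steel segment, free thermal change = 12.7×10⁻⁶×169×370 = 0.7941 mm and elastic change from P = 311400×370/(700×195×10³) = 0.844 mm; these oppose, so the net change is 0.0499 mm (segment shortens).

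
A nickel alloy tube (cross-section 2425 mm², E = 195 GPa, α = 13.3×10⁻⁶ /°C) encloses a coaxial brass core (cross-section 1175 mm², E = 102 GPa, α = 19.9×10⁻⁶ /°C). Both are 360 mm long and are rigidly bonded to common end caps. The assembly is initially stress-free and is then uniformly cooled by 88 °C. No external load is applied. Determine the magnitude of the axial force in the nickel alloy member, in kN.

P ≈ 55.5 kN (compressive in the nickel alloy)

Equilibrium of a rigid end plate with no external load gives equal and opposite internal forces ±P in the two members. Since α_{brass} > α_{nickel alloy}, cooling drives the brass into tension and the nickel alloy into compression.
Equating the net (thermal + elastic) strains gives |α₁ − α₂|·ΔT = P·[1/(A₁E₁) + 1/(A₂E₂)].
|α₁ − α₂|·ΔT = 6.6×10⁻⁶ × 88 = 0.0005808.
1/(A₁E₁) + 1/(A₂E₂) = 1/(2425×195×10³) + 1/(1175×102×10³) = 1.046×10⁻⁸ N⁻¹.
P = 0.0005808 / 1.046×10⁻⁸ = 55530 N = 55.53 kN.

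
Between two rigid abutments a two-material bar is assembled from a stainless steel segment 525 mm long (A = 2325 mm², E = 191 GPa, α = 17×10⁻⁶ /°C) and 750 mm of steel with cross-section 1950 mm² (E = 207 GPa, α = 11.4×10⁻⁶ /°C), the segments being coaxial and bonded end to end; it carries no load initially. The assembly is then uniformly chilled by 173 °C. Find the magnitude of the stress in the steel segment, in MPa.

σ ≈ 510 MPa (tensile)

Free thermal contraction of the whole bar: Σ αᵢΔT Lᵢ = 17×10⁻⁶×173×525 + 11.4×10⁻⁶×173×750 = 3.023 mm.
The rigid supports impose zero overall length change; the single axial force P common to all segments must satisfy P Σ Lᵢ/(AᵢEᵢ) = δ_free.
The series flexibility is Σ Lᵢ/(AᵢEᵢ) = 525/(2325×191×10³) + 750/(1950×207×10³) = 3.04×10⁻⁶ mm/N.
P = 3.023 / 3.04×10⁻⁶ = 994400 N = 994.4 kN, tensile.
σ_{steel} = P / A = 994400 / 1950 = 509.9 MPa.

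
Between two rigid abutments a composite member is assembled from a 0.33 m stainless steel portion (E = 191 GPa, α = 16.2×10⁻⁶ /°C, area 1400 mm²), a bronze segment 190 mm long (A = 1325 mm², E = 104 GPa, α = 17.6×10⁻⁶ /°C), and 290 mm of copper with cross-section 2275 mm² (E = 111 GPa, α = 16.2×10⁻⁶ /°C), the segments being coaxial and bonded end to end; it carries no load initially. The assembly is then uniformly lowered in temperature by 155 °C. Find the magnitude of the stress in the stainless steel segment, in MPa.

Free thermal contraction of the whole bar: Σ αᵢΔT Lᵢ = 16.2×10⁻⁶×155×330 + 17.6×10⁻⁶×155×190 + 16.2×10⁻⁶×155×290 = 2.075 mm.
Since the ends are fixed, an axial force P builds up, equal in every segment, with P · Σ Lᵢ/(AᵢEᵢ) = δ_free.
Σ Lᵢ/(AᵢEᵢ) = 330/(1400×191×10³) + 190/(1325×104×10³) + 290/(2275×111×10³) = 3.761×10⁻⁶ mm/N.
So P = 2.075 / 3.761×10⁻⁶ = 551.7 kN, tensile.
σ_{stainless steel} = P / A = 551700 / 1400 = 394.1 MPa.

σ ≈ 394 MPa (tensile)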